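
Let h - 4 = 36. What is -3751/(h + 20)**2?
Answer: -3751/3600 ≈ -1.0419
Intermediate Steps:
h = 40 (h = 4 + 36 = 40)
-3751/(h + 20)**2 = -3751/(40 + 20)**2 = -3751/(60**2) = -3751/3600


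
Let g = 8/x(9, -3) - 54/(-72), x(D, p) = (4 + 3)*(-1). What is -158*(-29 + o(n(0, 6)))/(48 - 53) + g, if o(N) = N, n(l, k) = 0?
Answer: -128351/140 ≈ -916.79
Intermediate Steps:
x(D, p) = -7 (x(D, p) = 7*(-1) = -7)
g = -11/28 (g = 8/(-7) - 54/(-72) = 8*(-1/7) - 54*(-1/72) = -8/7 + 3/4 = -11/28 ≈ -0.39286)
-158*(-29 + o(n(0, 6)))/(48 - 53) + g = -158*(-29 + 0)/(48 - 53) - 11/28 = -(-4582)/(-5) - 11/28 = -(-4582)*(-1)/5 - 11/28 = -158*29/5 - 11/28 = -4582/5 - 11/28 = -128351/140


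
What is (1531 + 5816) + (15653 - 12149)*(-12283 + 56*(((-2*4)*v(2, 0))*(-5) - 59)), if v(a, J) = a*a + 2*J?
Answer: -23213661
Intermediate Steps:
v(a, J) = a² + 2*J
(1531 + 5816) + (15653 - 12149)*(-12283 + 56*(((-2*4)*v(2, 0))*(-5) - 59)) = (1531 + 5816) + (15653 - 12149)*(-12283 + 56*(((-2*4)*(2² + 2*0))*(-5) - 59)) = 7347 + 3504*(-12283 + 56*(-8*(4 + 0)*(-5) - 59)) = 7347 + 3504*(-12283 + 56*(-8*4*(-5) - 59)) = 7347 + 3504*(-12283 + 56*(-32*(-5) - 59)) = 7347 + 3504*(-12283 + 56*(160 - 59)) = 7347 + 3504*(-12283 + 56*101) = 7347 + 3504*(-12283 + 5656) = 7347 + 3504*(-6627) = 7347 - 23221008 = -23213661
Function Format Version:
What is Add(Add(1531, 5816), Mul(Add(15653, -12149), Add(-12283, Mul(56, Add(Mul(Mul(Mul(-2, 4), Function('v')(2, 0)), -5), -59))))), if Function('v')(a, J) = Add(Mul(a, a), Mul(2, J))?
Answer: -23213661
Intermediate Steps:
Function('v')(a, J) = Add(Pow(a, 2), Mul(2, J))
Add(Add(1531, 5816), Mul(Add(15653, -12149), Add(-12283, Mul(56, Add(Mul(Mul(Mul(-2, 4), Function('v')(2, 0)), -5), -59))))) = Add(Add(1531, 5816), Mul(Add(15653, -12149), Add(-12283, Mul(56, Add(Mul(Mul(Mul(-2, 4), Add(Pow(2, 2), Mul(2, 0))), -5), -59))))) = Add(7347, Mul(3504, Add(-12283, Mul(56, Add(Mul(Mul(-8, Add(4, 0)), -5), -59))))) = Add(7347, Mul(3504, Add(-12283, Mul(56, Add(Mul(Mul(-8, 4), -5), -59))))) = Add(7347, Mul(3504, Add(-12283, Mul(56, Add(Mul(-32, -5), -59))))) = Add(7347, Mul(3504, Add(-12283, Mul(56, Add(160, -59))))) = Add(7347, Mul(3504, Add(-12283, Mul(56, 101)))) = Add(7347, Mul(3504, Add(-12283, 5656))) = Add(7347, Mul(3504, -6627)) = Add(7347, -23221008) = -23213661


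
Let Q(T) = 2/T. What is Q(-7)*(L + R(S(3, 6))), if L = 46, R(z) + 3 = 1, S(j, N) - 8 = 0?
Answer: -88/7 ≈ -12.571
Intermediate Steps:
S(j, N) = 8 (S(j, N) = 8 + 0 = 8)
R(z) = -2 (R(z) = -3 + 1 = -2)
Q(-7)*(L + R(S(3, 6))) = (2/(-7))*(46 - 2) = (2*(-1/7))*44 = -2/7*44 = -88/7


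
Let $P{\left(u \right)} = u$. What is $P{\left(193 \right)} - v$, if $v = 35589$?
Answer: $-35396$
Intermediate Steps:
$P{\left(193 \right)} - v = 193 - 35589 = -35396$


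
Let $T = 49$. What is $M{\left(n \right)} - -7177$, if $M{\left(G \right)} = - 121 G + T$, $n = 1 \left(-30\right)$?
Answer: $10856$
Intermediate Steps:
$n = -30$
$M{\left(G \right)} = 49 - 121 G$ ($M{\left(G \right)} = - 121 G + 49 = 49 - 121 G$)
$M{\left(n \right)} - -7177 = \left(49 - -3630\right) - -7177 = \left(49 + 3630\right) + 7177 = 3679 + 7177 = 10856$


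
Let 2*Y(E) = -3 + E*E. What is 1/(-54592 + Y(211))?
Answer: -1/32333 ≈ -3.0928e-5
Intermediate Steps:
Y(E) = -3/2 + E²/2 (Y(E) = (-3 + E*E)/2 = (-3 + E²)/2 = -3/2 + E²/2)
1/(-54592 + Y(211)) = 1/(-54592 + (-3/2 + (½)*211²)) = 1/(-54592 + (-3/2 + (½)*44521)) = 1/(-54592 + (-3/2 + 44521/2)) = 1/(-54592 + 22259) = 1/(-32333) = -1/32333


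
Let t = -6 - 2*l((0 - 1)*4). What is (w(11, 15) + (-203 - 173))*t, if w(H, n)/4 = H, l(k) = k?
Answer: -664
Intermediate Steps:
w(H, n) = 4*H
t = 2 (t = -6 - 2*(0 - 1)*4 = -6 - (-2)*4 = -6 - 2*(-4) = -6 + 8 = 2)
(w(11, 15) + (-203 - 173))*t = (4*11 + (-203 - 173))*2 = (44 - 376)*2 = -332*2 = -664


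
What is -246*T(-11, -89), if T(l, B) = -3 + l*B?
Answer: -240096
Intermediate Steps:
T(l, B) = -3 + B*l
-246*T(-11, -89) = -246*(-3 - 89*(-11)) = -246*(-3 + 979) = -246*976 = -240096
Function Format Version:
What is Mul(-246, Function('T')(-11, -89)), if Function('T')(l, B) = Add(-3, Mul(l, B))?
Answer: -240096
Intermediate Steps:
Function('T')(l, B) = Add(-3, Mul(B, l))
Mul(-246, Function('T')(-11, -89)) = Mul(-246, Add(-3, Mul(-89, -11))) = Mul(-246, Add(-3, 979)) = Mul(-246, 976) = -240096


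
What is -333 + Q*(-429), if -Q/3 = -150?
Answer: -193383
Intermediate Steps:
Q = 450 (Q = -3*(-150) = 450)
-333 + Q*(-429) = -333 + 450*(-429) = -333 - 193050 = -193383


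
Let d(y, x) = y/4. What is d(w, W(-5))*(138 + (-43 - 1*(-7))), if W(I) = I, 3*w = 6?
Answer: 51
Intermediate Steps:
w = 2 (w = (⅓)*6 = 2)
d(y, x) = y/4 (d(y, x) = y*(¼) = y/4)
d(w, W(-5))*(138 + (-43 - 1*(-7))) = ((¼)*2)*(138 + (-43 - 1*(-7))) = (138 + (-43 + 7))/2 = (138 - 36)/2 = (½)*102 = 51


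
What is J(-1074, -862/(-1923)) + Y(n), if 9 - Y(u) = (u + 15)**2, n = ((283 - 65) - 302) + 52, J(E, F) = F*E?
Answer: -488076/641 ≈ -761.43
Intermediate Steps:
J(E, F) = E*F
n = -32 (n = (218 - 302) + 52 = -84 + 52 = -32)
Y(u) = 9 - (15 + u)**2 (Y(u) = 9 - (u + 15)**2 = 9 - (15 + u)**2)
J(-1074, -862/(-1923)) + Y(n) = -(-925788)/(-1923) + (9 - (15 - 32)**2) = -(-925788)*(-1)/1923 + (9 - 1*(-17)**2) = -1074*862/1923 + (9 - 1*289) = -308596/641 + (9 - 289) = -308596/641 - 280 = -488076/641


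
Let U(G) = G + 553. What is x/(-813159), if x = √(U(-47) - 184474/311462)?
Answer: -√12257220886419/126634064229 ≈ -2.7647e-5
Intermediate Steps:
U(G) = 553 + G
x = √12257220886419/155731 (x = √((553 - 47) - 184474/311462) = √(506 - 184474*1/311462) = √(506 - 92237/155731) = √(78707649/155731) = √12257220886419/155731 ≈ 22.481)
x/(-813159) = (√12257220886419/155731)/(-813159) = (√12257220886419/155731)*(-1/813159) = -√12257220886419/126634064229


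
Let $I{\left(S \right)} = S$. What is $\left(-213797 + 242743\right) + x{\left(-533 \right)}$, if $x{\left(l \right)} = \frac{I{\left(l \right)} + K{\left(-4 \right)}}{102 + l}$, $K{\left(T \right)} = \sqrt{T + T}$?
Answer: $\frac{12476259}{431} - \frac{2 i \sqrt{2}}{431} \approx 28947.0 - 0.0065625 i$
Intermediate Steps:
$K{\left(T \right)} = \sqrt{2} \sqrt{T}$ ($K{\left(T \right)} = \sqrt{2 T} = \sqrt{2} \sqrt{T}$)
$x{\left(l \right)} = \frac{l + 2 i \sqrt{2}}{102 + l}$ ($x{\left(l \right)} = \frac{l + \sqrt{2} \sqrt{-4}}{102 + l} = \frac{l + \sqrt{2} \cdot 2 i}{102 + l} = \frac{l + 2 i \sqrt{2}}{102 + l}$)
$\left(-213797 + 242743\right) + x{\left(-533 \right)} = \left(-213797 + 242743\right) + \frac{-533 + 2 i \sqrt{2}}{102 - 533} = 28946 + \frac{-533 + 2 i \sqrt{2}}{-431} = 28946 - \frac{-533 + 2 i \sqrt{2}}{431} = 28946 + \left(\frac{533}{431} - \frac{2 i \sqrt{2}}{431}\right) = \frac{12476259}{431} - \frac{2 i \sqrt{2}}{431}$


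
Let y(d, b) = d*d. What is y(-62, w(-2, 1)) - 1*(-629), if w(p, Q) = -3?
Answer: 4473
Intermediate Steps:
y(d, b) = d²
y(-62, w(-2, 1)) - 1*(-629) = (-62)² - 1*(-629) = 3844 + 629 = 4473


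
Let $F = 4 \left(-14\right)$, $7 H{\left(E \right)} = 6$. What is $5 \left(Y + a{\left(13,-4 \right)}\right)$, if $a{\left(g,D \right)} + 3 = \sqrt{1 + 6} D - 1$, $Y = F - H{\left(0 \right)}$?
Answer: $- \frac{2130}{7} - 20 \sqrt{7} \approx -357.2$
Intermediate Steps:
$H{\left(E \right)} = \frac{6}{7}$ ($H{\left(E \right)} = \frac{1}{7} \cdot 6 = \frac{6}{7}$)
$F = -56$
$Y = - \frac{398}{7}$ ($Y = -56 - \frac{6}{7} = - \frac{398}{7} \approx -56.857$)
$a{\left(g,D \right)} = -4 + D \sqrt{7}$ ($a{\left(g,D \right)} = -3 + \left(\sqrt{1 + 6} D - 1\right) = -3 + \left(\sqrt{7} D - 1\right) = -3 + \left(D \sqrt{7} - 1\right) = -3 + \left(-1 + D \sqrt{7}\right) = -4 + D \sqrt{7}$)
$5 \left(Y + a{\left(13,-4 \right)}\right) = 5 \left(- \frac{398}{7} - \left(4 + 4 \sqrt{7}\right)\right) = 5 \left(- \frac{426}{7} - 4 \sqrt{7}\right) = - \frac{2130}{7} - 20 \sqrt{7}$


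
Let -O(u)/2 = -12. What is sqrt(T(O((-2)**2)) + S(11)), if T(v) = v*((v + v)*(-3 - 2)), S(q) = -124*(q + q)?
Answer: 2*I*sqrt(2122) ≈ 92.13*I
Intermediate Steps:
S(q) = -248*q
O(u) = 24 (O(u) = -2*(-12) = 24)
T(v) = -10*v**2 (T(v) = v*((2*v)*(-5)) = v*(-10*v) = -10*v**2)
sqrt(T(O((-2)**2)) + S(11)) = sqrt(-10*24**2 - 248*11) = sqrt(-10*576 - 2728) = sqrt(-5760 - 2728) = sqrt(-8488) = 2*I*sqrt(2122)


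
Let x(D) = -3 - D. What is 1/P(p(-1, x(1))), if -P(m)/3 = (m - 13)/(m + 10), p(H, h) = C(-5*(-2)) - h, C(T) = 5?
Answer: 19/12 ≈ 1.5833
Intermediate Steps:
p(H, h) = 5 - h
P(m) = -3*(-13 + m)/(10 + m) (P(m) = -3*(m - 13)/(m + 10) = -3*(-13 + m)/(10 + m))
1/P(p(-1, x(1))) = 1/(3*(13 - (5 - (-3 - 1*1)))/(10 + (5 - (-3 - 1*1)))) = 1/(3*(13 - (5 - (-3 - 1)))/(10 + (5 - (-3 - 1)))) = 1/(3*(13 - (5 - 1*(-4)))/(10 + (5 - 1*(-4)))) = 1/(3*(13 - (5 + 4))/(10 + (5 + 4))) = 1/(3*(13 - 1*9)/(10 + 9)) = 1/(3*(13 - 9)/19) = 1/(3*(1/19)*4) = 1/(12/19) = 19/12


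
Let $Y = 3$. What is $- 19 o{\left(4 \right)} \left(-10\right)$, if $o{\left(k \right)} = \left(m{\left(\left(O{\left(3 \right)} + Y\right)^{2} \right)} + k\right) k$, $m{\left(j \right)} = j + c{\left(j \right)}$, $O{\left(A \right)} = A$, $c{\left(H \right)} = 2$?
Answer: $31920$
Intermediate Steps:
$m{\left(j \right)} = 2 + j$ ($m{\left(j \right)} = j + 2 = 2 + j$)
$o{\left(k \right)} = k \left(38 + k\right)$ ($o{\left(k \right)} = \left(\left(2 + \left(3 + 3\right)^{2}\right) + k\right) k = \left(\left(2 + 6^{2}\right) + k\right) k = \left(\left(2 + 36\right) + k\right) k = \left(38 + k\right) k = k \left(38 + k\right)$)
$- 19 o{\left(4 \right)} \left(-10\right) = - 19 \cdot 4 \left(38 + 4\right) \left(-10\right) = - 19 \cdot 4 \cdot 42 \left(-10\right) = \left(-19\right) 168 \left(-10\right) = \left(-3192\right) \left(-10\right) = 31920$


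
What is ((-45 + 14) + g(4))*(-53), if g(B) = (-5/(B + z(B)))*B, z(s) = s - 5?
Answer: 5989/3 ≈ 1996.3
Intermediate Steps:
z(s) = -5 + s
g(B) = -5*B/(-5 + 2*B) (g(B) = (-5/(B + (-5 + B)))*B = (-5/(-5 + 2*B))*B = -5*B/(-5 + 2*B))
((-45 + 14) + g(4))*(-53) = ((-45 + 14) - 5*4/(-5 + 2*4))*(-53) = (-31 - 5*4/(-5 + 8))*(-53) = (-31 - 5*4/3)*(-53) = (-31 - 5*4*⅓)*(-53) = (-31 - 20/3)*(-53) = -113/3*(-53) = 5989/3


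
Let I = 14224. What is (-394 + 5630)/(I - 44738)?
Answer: -238/1387 ≈ -0.17159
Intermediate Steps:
(-394 + 5630)/(I - 44738) = (-394 + 5630)/(14224 - 44738) = 5236/(-30514) = 5236*(-1/30514) = -238/1387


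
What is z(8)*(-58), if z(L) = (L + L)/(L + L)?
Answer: -58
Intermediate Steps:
z(L) = 1 (z(L) = (2*L)/((2*L)) = (2*L)*(1/(2*L)) = 1)
z(8)*(-58) = 1*(-58) = -58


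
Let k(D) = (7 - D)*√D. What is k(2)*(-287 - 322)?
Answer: -3045*√2 ≈ -4306.3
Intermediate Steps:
k(D) = √D*(7 - D)
k(2)*(-287 - 322) = (√2*(7 - 1*2))*(-287 - 322) = (√2*(7 - 2))*(-609) = (√2*5)*(-609) = (5*√2)*(-609) = -3045*√2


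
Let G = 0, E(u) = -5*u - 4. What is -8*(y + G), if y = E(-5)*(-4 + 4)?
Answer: 0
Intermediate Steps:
E(u) = -4 - 5*u
y = 0 (y = (-4 - 5*(-5))*(-4 + 4) = (-4 + 25)*0 = 21*0 = 0)
-8*(y + G) = -8*(0 + 0) = -8*0 = 0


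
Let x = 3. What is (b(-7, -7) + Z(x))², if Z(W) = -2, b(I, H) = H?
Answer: 81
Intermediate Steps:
(b(-7, -7) + Z(x))² = (-7 - 2)² = (-9)² = 81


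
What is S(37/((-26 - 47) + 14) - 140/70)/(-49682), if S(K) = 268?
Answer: -134/24841 ≈ -0.0053943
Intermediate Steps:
S(37/((-26 - 47) + 14) - 140/70)/(-49682) = 268/(-49682) = 268*(-1/49682) = -134/24841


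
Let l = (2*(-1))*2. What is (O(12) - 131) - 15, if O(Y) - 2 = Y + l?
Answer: -136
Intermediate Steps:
l = -4 (l = -2*2 = -4)
O(Y) = -2 + Y (O(Y) = 2 + (Y - 4) = 2 + (-4 + Y) = -2 + Y)
(O(12) - 131) - 15 = ((-2 + 12) - 131) - 15 = (10 - 131) - 15 = -121 - 15 = -136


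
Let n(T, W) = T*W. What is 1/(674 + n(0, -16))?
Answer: 1/674 ≈ 0.0014837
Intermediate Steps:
1/(674 + n(0, -16)) = 1/(674 + 0*(-16)) = 1/(674 + 0) = 1/674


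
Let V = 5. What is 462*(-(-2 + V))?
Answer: -1386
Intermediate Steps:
462*(-(-2 + V)) = 462*(-(-2 + 5)) = 462*(-1*3) = 462*(-3) = -1386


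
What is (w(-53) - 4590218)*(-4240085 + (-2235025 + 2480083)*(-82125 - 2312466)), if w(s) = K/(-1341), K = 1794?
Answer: 1204049467774390103972/447 ≈ 2.6936e+18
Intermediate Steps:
w(s) = -598/447 (w(s) = 1794/(-1341) = 1794*(-1/1341) = -598/447)
(w(-53) - 4590218)*(-4240085 + (-2235025 + 2480083)*(-82125 - 2312466)) = (-598/447 - 4590218)*(-4240085 + (-2235025 + 2480083)*(-82125 - 2312466)) = -2051828044*(-4240085 + 245058*(-2394591))/447 = -2051828044*(-4240085 - 586813681278)/447 = -2051828044/447*(-586817921363) = 1204049467774390103972/447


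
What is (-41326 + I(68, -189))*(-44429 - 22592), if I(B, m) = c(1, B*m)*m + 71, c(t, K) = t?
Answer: 2777618324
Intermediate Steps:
I(B, m) = 71 + m (I(B, m) = 1*m + 71 = m + 71 = 71 + m)
(-41326 + I(68, -189))*(-44429 - 22592) = (-41326 + (71 - 189))*(-44429 - 22592) = (-41326 - 118)*(-67021) = -41444*(-67021) = 2777618324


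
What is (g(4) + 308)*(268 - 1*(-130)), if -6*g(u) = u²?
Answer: 364568/3 ≈ 1.2152e+5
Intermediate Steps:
g(u) = -u²/6
(g(4) + 308)*(268 - 1*(-130)) = (-⅙*4² + 308)*(268 - 1*(-130)) = (-⅙*16 + 308)*(268 + 130) = (-8/3 + 308)*398 = (916/3)*398 = 364568/3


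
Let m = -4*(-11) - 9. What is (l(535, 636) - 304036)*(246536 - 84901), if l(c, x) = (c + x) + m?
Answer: -48947927050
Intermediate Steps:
m = 35 (m = 44 - 9 = 35)
l(c, x) = 35 + c + x (l(c, x) = (c + x) + 35 = 35 + c + x)
(l(535, 636) - 304036)*(246536 - 84901) = ((35 + 535 + 636) - 304036)*(246536 - 84901) = (1206 - 304036)*161635 = -302830*161635 = -48947927050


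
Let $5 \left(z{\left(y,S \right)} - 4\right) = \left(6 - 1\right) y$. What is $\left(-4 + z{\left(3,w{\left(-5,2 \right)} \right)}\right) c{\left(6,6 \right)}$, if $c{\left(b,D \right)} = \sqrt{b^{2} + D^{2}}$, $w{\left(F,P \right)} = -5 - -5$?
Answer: $18 \sqrt{2} \approx 25.456$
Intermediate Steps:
$w{\left(F,P \right)} = 0$ ($w{\left(F,P \right)} = -5 + 5 = 0$)
$c{\left(b,D \right)} = \sqrt{D^{2} + b^{2}}$
$z{\left(y,S \right)} = 4 + y$ ($z{\left(y,S \right)} = 4 + \frac{\left(6 - 1\right) y}{5} = 4 + \frac{5 y}{5} = 4 + y$)
$\left(-4 + z{\left(3,w{\left(-5,2 \right)} \right)}\right) c{\left(6,6 \right)} = \left(-4 + \left(4 + 3\right)\right) \sqrt{6^{2} + 6^{2}} = \left(-4 + 7\right) \sqrt{36 + 36} = 3 \sqrt{72} = 3 \cdot 6 \sqrt{2} = 18 \sqrt{2}$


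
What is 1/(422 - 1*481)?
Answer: -1/59 ≈ -0.016949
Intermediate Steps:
1/(422 - 1*481) = 1/(422 - 481) = 1/(-59) = -1/59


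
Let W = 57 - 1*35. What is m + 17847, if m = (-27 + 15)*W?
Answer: 17583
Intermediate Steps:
W = 22 (W = 57 - 35 = 22)
m = -264 (m = (-27 + 15)*22 = -12*22 = -264)
m + 17847 = -264 + 17847 = 17583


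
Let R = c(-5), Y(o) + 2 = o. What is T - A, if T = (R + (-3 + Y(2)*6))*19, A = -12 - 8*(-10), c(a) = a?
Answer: -220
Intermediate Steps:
Y(o) = -2 + o
R = -5
A = 68 (A = -12 + 80 = 68)
T = -152 (T = (-5 + (-3 + (-2 + 2)*6))*19 = (-5 + (-3 + 0*6))*19 = (-5 + (-3 + 0))*19 = (-5 - 3)*19 = -8*19 = -152)
T - A = -152 - 1*68 = -152 - 68 = -220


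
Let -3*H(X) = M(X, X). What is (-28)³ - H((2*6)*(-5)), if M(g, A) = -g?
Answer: -21932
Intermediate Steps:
H(X) = X/3 (H(X) = -(-1)*X/3 = X/3)
(-28)³ - H((2*6)*(-5)) = (-28)³ - (2*6)*(-5)/3 = -21952 - 12*(-5)/3 = -21952 - (-60)/3 = -21952 - 1*(-20) = -21952 + 20 = -21932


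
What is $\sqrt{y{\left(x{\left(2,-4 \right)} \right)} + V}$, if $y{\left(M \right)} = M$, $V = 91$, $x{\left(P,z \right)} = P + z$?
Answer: $\sqrt{89} \approx 9.434$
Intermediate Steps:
$\sqrt{y{\left(x{\left(2,-4 \right)} \right)} + V} = \sqrt{\left(2 - 4\right) + 91} = \sqrt{-2 + 91} = \sqrt{89}$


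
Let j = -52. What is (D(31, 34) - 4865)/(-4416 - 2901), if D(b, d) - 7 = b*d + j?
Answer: 3856/7317 ≈ 0.52699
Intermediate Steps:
D(b, d) = -45 + b*d (D(b, d) = 7 + (b*d - 52) = 7 + (-52 + b*d) = -45 + b*d)
(D(31, 34) - 4865)/(-4416 - 2901) = ((-45 + 31*34) - 4865)/(-4416 - 2901) = ((-45 + 1054) - 4865)/(-7317) = (1009 - 4865)*(-1/7317) = -3856*(-1/7317) = 3856/7317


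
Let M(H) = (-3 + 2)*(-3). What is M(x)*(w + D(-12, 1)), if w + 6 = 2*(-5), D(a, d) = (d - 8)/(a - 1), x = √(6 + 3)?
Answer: -603/13 ≈ -46.385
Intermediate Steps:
x = 3 (x = √9 = 3)
M(H) = 3 (M(H) = -1*(-3) = 3)
D(a, d) = (-8 + d)/(-1 + a)
w = -16 (w = -6 + 2*(-5) = -6 - 10 = -16)
M(x)*(w + D(-12, 1)) = 3*(-16 + (-8 + 1)/(-1 - 12)) = 3*(-16 - 7/(-13)) = 3*(-16 - 1/13*(-7)) = 3*(-16 + 7/13) = 3*(-201/13) = -603/13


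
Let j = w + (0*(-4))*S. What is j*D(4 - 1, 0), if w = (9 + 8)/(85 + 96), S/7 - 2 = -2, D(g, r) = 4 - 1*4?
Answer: 0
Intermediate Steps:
D(g, r) = 0 (D(g, r) = 4 - 4 = 0)
S = 0 (S = 14 + 7*(-2) = 14 - 14 = 0)
w = 17/181 ≈ 0.093923
j = 17/181 (j = 17/181 + (0*(-4))*0 = 17/181 + 0*0 = 17/181 + 0 = 17/181 ≈ 0.093923)
j*D(4 - 1, 0) = (17/181)*0 = 0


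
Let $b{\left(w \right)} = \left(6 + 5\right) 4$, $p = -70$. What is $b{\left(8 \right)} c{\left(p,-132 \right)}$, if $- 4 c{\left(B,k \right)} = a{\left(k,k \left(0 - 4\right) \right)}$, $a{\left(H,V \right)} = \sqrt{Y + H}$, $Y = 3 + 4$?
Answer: $- 55 i \sqrt{5} \approx - 122.98 i$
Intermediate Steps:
$Y = 7$
$b{\left(w \right)} = 44$ ($b{\left(w \right)} = 11 \cdot 4 = 44$)
$a{\left(H,V \right)} = \sqrt{7 + H}$
$c{\left(B,k \right)} = - \frac{\sqrt{7 + k}}{4}$
$b{\left(8 \right)} c{\left(p,-132 \right)} = 44 \left(- \frac{\sqrt{7 - 132}}{4}\right) = 44 \left(- \frac{\sqrt{-125}}{4}\right) = 44 \left(- \frac{5 i \sqrt{5}}{4}\right) = - 55 i \sqrt{5}$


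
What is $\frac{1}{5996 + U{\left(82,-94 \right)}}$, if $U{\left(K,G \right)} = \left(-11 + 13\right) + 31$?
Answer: $\frac{1}{6029} \approx 0.00016587$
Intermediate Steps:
$U{\left(K,G \right)} = 33$ ($U{\left(K,G \right)} = 2 + 31 = 33$)
$\frac{1}{5996 + U{\left(82,-94 \right)}} = \frac{1}{5996 + 33} = \frac{1}{6029}$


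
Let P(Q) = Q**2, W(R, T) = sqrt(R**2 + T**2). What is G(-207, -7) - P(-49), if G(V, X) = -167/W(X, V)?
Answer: -2401 - 167*sqrt(42898)/42898 ≈ -2401.8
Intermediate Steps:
G(V, X) = -167/sqrt(V**2 + X**2) (G(V, X) = -167/sqrt(X**2 + V**2) = -167/sqrt(V**2 + X**2))
G(-207, -7) - P(-49) = -167/sqrt((-207)**2 + (-7)**2) - 1*(-49)**2 = -167/sqrt(42849 + 49) - 1*2401 = -167*sqrt(42898)/42898 - 2401 = -2401 - 167*sqrt(42898)/42898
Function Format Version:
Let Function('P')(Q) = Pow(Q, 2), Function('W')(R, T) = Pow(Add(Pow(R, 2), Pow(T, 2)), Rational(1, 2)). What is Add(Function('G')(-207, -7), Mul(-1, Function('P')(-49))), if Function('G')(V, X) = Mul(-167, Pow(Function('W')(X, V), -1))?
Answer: Add(-2401, Mul(Rational(-167, 42898), Pow(42898, Rational(1, 2)))) ≈ -2401.8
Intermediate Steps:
Function('G')(V, X) = Mul(-167, Pow(Add(Pow(V, 2), Pow(X, 2)), Rational(-1, 2))) (Function('G')(V, X) = Mul(-167, Pow(Pow(Add(Pow(X, 2), Pow(V, 2)), Rational(1, 2)), -1)) = Mul(-167, Pow(Pow(Add(Pow(V, 2), Pow(X, 2)), Rational(1, 2)), -1)) = Mul(-167, Pow(Add(Pow(V, 2), Pow(X, 2)), Rational(-1, 2))))
Add(Function('G')(-207, -7), Mul(-1, Function('P')(-49))) = Add(Mul(-167, Pow(Add(Pow(-207, 2), Pow(-7, 2)), Rational(-1, 2))), Mul(-1, Pow(-49, 2))) = Add(Mul(-167, Pow(Add(42849, 49), Rational(-1, 2))), Mul(-1, 2401)) = Add(Mul(-167, Pow(42898, Rational(-1, 2))), -2401) = Add(Mul(-167, Mul(Rational(1, 42898), Pow(42898, Rational(1, 2)))), -2401) = Add(Mul(Rational(-167, 42898), Pow(42898, Rational(1, 2))), -2401) = Add(-2401, Mul(Rational(-167, 42898), Pow(42898, Rational(1, 2))))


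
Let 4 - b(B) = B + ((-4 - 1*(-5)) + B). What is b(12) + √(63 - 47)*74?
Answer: 275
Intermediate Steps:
b(B) = 3 - 2*B (b(B) = 4 - (B + ((-4 - 1*(-5)) + B)) = 4 - (B + ((-4 + 5) + B)) = 4 - (B + (1 + B)) = 4 - (1 + 2*B) = 4 + (-1 - 2*B) = 3 - 2*B)
b(12) + √(63 - 47)*74 = (3 - 2*12) + √(63 - 47)*74 = (3 - 24) + √16*74 = -21 + 4*74 = -21 + 296 = 275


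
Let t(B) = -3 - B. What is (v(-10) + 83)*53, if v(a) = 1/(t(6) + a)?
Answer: 83528/19 ≈ 4396.2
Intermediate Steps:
v(a) = 1/(-9 + a) (v(a) = 1/((-3 - 1*6) + a) = 1/((-3 - 6) + a) = 1/(-9 + a))
(v(-10) + 83)*53 = (1/(-9 - 10) + 83)*53 = (1/(-19) + 83)*53 = (-1/19 + 83)*53 = (1576/19)*53 = 83528/19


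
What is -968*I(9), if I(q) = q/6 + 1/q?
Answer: -14036/9 ≈ -1559.6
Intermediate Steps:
I(q) = 1/q + q/6 (I(q) = q*(1/6) + 1/q = q/6 + 1/q = 1/q + q/6)
-968*I(9) = -968*(1/9 + (1/6)*9) = -968*(1/9 + 3/2) = -968*29/18 = -14036/9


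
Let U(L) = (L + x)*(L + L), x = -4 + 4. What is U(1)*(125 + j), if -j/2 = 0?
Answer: 250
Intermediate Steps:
j = 0 (j = -2*0 = 0)
x = 0
U(L) = 2*L² (U(L) = (L + 0)*(L + L) = L*(2*L) = 2*L²)
U(1)*(125 + j) = (2*1²)*(125 + 0) = (2*1)*125 = 2*125 = 250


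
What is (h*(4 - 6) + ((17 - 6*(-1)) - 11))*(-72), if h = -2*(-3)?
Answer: 0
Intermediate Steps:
h = 6
(h*(4 - 6) + ((17 - 6*(-1)) - 11))*(-72) = (6*(4 - 6) + ((17 - 6*(-1)) - 11))*(-72) = (6*(-2) + ((17 - 1*(-6)) - 11))*(-72) = (-12 + ((17 + 6) - 11))*(-72) = (-12 + (23 - 11))*(-72) = (-12 + 12)*(-72) = 0*(-72) = 0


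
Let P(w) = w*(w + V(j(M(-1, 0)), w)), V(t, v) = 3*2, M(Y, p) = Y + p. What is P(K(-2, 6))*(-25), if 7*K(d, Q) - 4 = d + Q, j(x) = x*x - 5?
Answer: -10000/49 ≈ -204.08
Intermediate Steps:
j(x) = -5 + x² (j(x) = x² - 5 = -5 + x²)
V(t, v) = 6
K(d, Q) = 4/7 + Q/7 + d/7 (K(d, Q) = 4/7 + (d + Q)/7 = 4/7 + (Q + d)/7 = 4/7 + (Q/7 + d/7) = 4/7 + Q/7 + d/7)
P(w) = w*(6 + w) (P(w) = w*(w + 6) = w*(6 + w))
P(K(-2, 6))*(-25) = ((4/7 + (⅐)*6 + (⅐)*(-2))*(6 + (4/7 + (⅐)*6 + (⅐)*(-2))))*(-25) = ((4/7 + 6/7 - 2/7)*(6 + (4/7 + 6/7 - 2/7)))*(-25) = (8*(6 + 8/7)/7)*(-25) = ((8/7)*(50/7))*(-25) = (400/49)*(-25) = -10000/49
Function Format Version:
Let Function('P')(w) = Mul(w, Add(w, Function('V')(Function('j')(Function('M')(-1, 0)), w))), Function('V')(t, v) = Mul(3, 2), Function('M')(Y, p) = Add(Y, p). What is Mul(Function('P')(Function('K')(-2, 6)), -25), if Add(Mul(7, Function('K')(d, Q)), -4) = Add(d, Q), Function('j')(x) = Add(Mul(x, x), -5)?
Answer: Rational(-10000, 49) ≈ -204.08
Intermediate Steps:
Function('j')(x) = Add(-5, Pow(x, 2)) (Function('j')(x) = Add(Pow(x, 2), -5) = Add(-5, Pow(x, 2)))
Function('V')(t, v) = 6
Function('K')(d, Q) = Add(Rational(4, 7), Mul(Rational(1, 7), Q), Mul(Rational(1, 7), d)) (Function('K')(d, Q) = Add(Rational(4, 7), Mul(Rational(1, 7), Add(d, Q))) = Add(Rational(4, 7), Mul(Rational(1, 7), Add(Q, d))) = Add(Rational(4, 7), Add(Mul(Rational(1, 7), Q), Mul(Rational(1, 7), d))) = Add(Rational(4, 7), Mul(Rational(1, 7), Q), Mul(Rational(1, 7), d)))
Function('P')(w) = Mul(w, Add(6, w)) (Function('P')(w) = Mul(w, Add(w, 6)) = Mul(w, Add(6, w)))
Mul(Function('P')(Function('K')(-2, 6)), -25) = Mul(Mul(Add(Rational(4, 7), Mul(Rational(1, 7), 6), Mul(Rational(1, 7), -2)), Add(6, Add(Rational(4, 7), Mul(Rational(1, 7), 6), Mul(Rational(1, 7), -2)))), -25) = Mul(Mul(Add(Rational(4, 7), Rational(6, 7), Rational(-2, 7)), Add(6, Add(Rational(4, 7), Rational(6, 7), Rational(-2, 7)))), -25) = Mul(Mul(Rational(8, 7), Add(6, Rational(8, 7))), -25) = Mul(Mul(Rational(8, 7), Rational(50, 7)), -25) = Mul(Rational(400, 49), -25) = Rational(-10000, 49)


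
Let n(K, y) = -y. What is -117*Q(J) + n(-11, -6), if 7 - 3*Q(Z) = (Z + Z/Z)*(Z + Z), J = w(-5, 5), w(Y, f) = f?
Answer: 2073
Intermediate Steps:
J = 5
Q(Z) = 7/3 - 2*Z*(1 + Z)/3 (Q(Z) = 7/3 - (Z + Z/Z)*(Z + Z)/3 = 7/3 - (Z + 1)*2*Z/3 = 7/3 - (1 + Z)*2*Z/3 = 7/3 - 2*Z*(1 + Z)/3)
-117*Q(J) + n(-11, -6) = -117*(7/3 - ⅔*5 - ⅔*5²) - 1*(-6) = -117*(7/3 - 10/3 - ⅔*25) + 6 = -117*(7/3 - 10/3 - 50/3) + 6 = -117*(-53/3) + 6 = 2067 + 6 = 2073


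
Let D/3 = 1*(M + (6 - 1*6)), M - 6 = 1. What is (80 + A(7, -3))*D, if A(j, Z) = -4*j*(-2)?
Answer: 2856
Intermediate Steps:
M = 7 (M = 6 + 1 = 7)
A(j, Z) = 8*j
D = 21 (D = 3*(1*(7 + (6 - 1*6))) = 3*(1*(7 + (6 - 6))) = 3*(1*(7 + 0)) = 3*(1*7) = 3*7 = 21)
(80 + A(7, -3))*D = (80 + 8*7)*21 = (80 + 56)*21 = 136*21 = 2856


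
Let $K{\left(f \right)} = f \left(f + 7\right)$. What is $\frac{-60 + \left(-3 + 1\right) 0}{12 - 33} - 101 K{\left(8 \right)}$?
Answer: $- \frac{84820}{7} \approx -12117.0$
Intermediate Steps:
$K{\left(f \right)} = f \left(7 + f\right)$
$\frac{-60 + \left(-3 + 1\right) 0}{12 - 33} - 101 K{\left(8 \right)} = \frac{-60 + \left(-3 + 1\right) 0}{12 - 33} - 101 \cdot 8 \left(7 + 8\right) = \frac{-60 - 0}{-21} - 101 \cdot 8 \cdot 15 = \left(-60 + 0\right) \left(- \frac{1}{21}\right) - 12120 = \left(-60\right) \left(- \frac{1}{21}\right) - 12120 = \frac{20}{7} - 12120 = - \frac{84820}{7}$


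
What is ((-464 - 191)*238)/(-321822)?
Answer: 77945/160911 ≈ 0.48440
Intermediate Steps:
((-464 - 191)*238)/(-321822) = -655*238*(-1/321822) = -155890*(-1/321822) = 77945/160911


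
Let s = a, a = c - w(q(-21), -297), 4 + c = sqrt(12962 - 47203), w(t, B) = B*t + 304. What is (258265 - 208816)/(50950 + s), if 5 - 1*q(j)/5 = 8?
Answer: 761300321/711091070 - 16483*I*sqrt(34241)/711091070 ≈ 1.0706 - 0.0042893*I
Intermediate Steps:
q(j) = -15 (q(j) = 25 - 5*8 = 25 - 40 = -15)
w(t, B) = 304 + B*t
c = -4 + I*sqrt(34241) (c = -4 + sqrt(12962 - 47203) = -4 + sqrt(-34241) = -4 + I*sqrt(34241) ≈ -4.0 + 185.04*I)
a = -4763 + I*sqrt(34241) (a = (-4 + I*sqrt(34241)) - (304 - 297*(-15)) = (-4 + I*sqrt(34241)) - (304 + 4455) = (-4 + I*sqrt(34241)) - 1*4759 = (-4 + I*sqrt(34241)) - 4759 = -4763 + I*sqrt(34241) ≈ -4763.0 + 185.04*I)
s = -4763 + I*sqrt(34241) ≈ -4763.0 + 185.04*I
(258265 - 208816)/(50950 + s) = (258265 - 208816)/(50950 + (-4763 + I*sqrt(34241))) = 49449/(46187 + I*sqrt(34241))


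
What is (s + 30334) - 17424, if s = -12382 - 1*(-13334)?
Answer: 13862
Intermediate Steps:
s = 952 (s = -12382 + 13334 = 952)
(s + 30334) - 17424 = (952 + 30334) - 17424 = 31286 - 17424 = 13862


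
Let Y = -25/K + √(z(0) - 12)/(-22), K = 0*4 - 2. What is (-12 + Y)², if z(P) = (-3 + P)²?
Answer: (11 - I*√3)²/484 ≈ 0.2438 - 0.07873*I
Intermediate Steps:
K = -2 (K = 0 - 2 = -2)
Y = 25/2 - I*√3/22 (Y = -25/(-2) + √((-3 + 0)² - 12)/(-22) = -25*(-½) + √((-3)² - 12)*(-1/22) = 25/2 + √(9 - 12)*(-1/22) = 25/2 + √(-3)*(-1/22) = 25/2 + (I*√3)*(-1/22) = 25/2 - I*√3/22 ≈ 12.5 - 0.07873*I)
(-12 + Y)² = (-12 + (25/2 - I*√3/22))² = (½ - I*√3/22)²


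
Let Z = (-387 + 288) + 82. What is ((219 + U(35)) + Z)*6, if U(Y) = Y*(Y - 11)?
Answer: 6252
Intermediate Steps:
Z = -17 (Z = -99 + 82 = -17)
U(Y) = Y*(-11 + Y)
((219 + U(35)) + Z)*6 = ((219 + 35*(-11 + 35)) - 17)*6 = ((219 + 35*24) - 17)*6 = ((219 + 840) - 17)*6 = (1059 - 17)*6 = 1042*6 = 6252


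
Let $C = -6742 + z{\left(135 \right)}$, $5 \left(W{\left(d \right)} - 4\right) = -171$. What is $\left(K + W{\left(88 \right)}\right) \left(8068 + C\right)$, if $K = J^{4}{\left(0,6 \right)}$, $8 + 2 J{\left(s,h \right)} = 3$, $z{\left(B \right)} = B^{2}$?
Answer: $\frac{13861659}{80} \approx 1.7327 \cdot 10^{5}$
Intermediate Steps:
$W{\left(d \right)} = - \frac{151}{5}$ ($W{\left(d \right)} = 4 + \frac{1}{5} \left(-171\right) = 4 - \frac{171}{5} = - \frac{151}{5}$)
$J{\left(s,h \right)} = - \frac{5}{2}$ ($J{\left(s,h \right)} = -4 + \frac{1}{2} \cdot 3 = -4 + \frac{3}{2} = - \frac{5}{2}$)
$K = \frac{625}{16}$ ($K = \left(- \frac{5}{2}\right)^{4} = \frac{625}{16} \approx 39.063$)
$C = 11483$ ($C = -6742 + 135^{2} = -6742 + 18225 = 11483$)
$\left(K + W{\left(88 \right)}\right) \left(8068 + C\right) = \left(\frac{625}{16} - \frac{151}{5}\right) \left(8068 + 11483\right) = \frac{709}{80} \cdot 19551 = \frac{13861659}{80}$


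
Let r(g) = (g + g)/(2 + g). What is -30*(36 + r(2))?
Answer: -1110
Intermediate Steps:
r(g) = 2*g/(2 + g) (r(g) = (2*g)/(2 + g) = 2*g/(2 + g))
-30*(36 + r(2)) = -30*(36 + 2*2/(2 + 2)) = -30*(36 + 2*2/4) = -30*(36 + 2*2*(1/4)) = -30*(36 + 1) = -30*37 = -1110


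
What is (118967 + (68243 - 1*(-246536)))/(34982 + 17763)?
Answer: 433746/52745 ≈ 8.2234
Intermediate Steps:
(118967 + (68243 - 1*(-246536)))/(34982 + 17763) = (118967 + (68243 + 246536))/52745 = (118967 + 314779)*(1/52745) = 433746*(1/52745) = 433746/52745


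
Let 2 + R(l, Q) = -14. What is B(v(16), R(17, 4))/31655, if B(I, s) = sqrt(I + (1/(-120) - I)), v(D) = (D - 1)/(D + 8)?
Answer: I*sqrt(30)/1899300 ≈ 2.8838e-6*I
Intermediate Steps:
R(l, Q) = -16 (R(l, Q) = -2 - 14 = -16)
v(D) = (-1 + D)/(8 + D)
B(I, s) = I*sqrt(30)/60 (B(I, s) = sqrt(I + (-1/120 - I)) = sqrt(-1/120) = I*sqrt(30)/60)
B(v(16), R(17, 4))/31655 = (I*sqrt(30)/60)/31655 = (I*sqrt(30)/60)*(1/31655) = I*sqrt(30)/1899300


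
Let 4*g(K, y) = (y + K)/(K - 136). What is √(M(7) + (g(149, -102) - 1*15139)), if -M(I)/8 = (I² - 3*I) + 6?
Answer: 5*I*√416689/26 ≈ 124.14*I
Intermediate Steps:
g(K, y) = (K + y)/(4*(-136 + K)) (g(K, y) = ((y + K)/(K - 136))/4 = ((K + y)/(-136 + K))/4 = (K + y)/(4*(-136 + K)))
M(I) = -48 - 8*I² + 24*I (M(I) = -8*((I² - 3*I) + 6) = -8*(6 + I² - 3*I) = -48 - 8*I² + 24*I)
√(M(7) + (g(149, -102) - 1*15139)) = √((-48 - 8*7² + 24*7) + ((149 - 102)/(4*(-136 + 149)) - 1*15139)) = √((-48 - 8*49 + 168) + ((¼)*47/13 - 15139)) = √((-48 - 392 + 168) + ((¼)*(1/13)*47 - 15139)) = √(-272 + (47/52 - 15139)) = √(-272 - 787181/52) = √(-801325/52) = 5*I*√416689/26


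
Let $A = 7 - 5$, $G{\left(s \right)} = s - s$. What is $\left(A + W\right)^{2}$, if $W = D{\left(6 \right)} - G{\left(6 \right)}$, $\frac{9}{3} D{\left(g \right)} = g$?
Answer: $16$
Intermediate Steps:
$D{\left(g \right)} = \frac{g}{3}$
$G{\left(s \right)} = 0$
$A = 2$
$W = 2$ ($W = \frac{1}{3} \cdot 6 - 0 = 2 + 0 = 2$)
$\left(A + W\right)^{2} = \left(2 + 2\right)^{2} = 4^{2} = 16$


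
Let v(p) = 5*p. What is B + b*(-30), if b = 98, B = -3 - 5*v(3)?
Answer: -3018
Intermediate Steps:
B = -78 (B = -3 - 25*3 = -3 - 5*15 = -3 - 75 = -78)
B + b*(-30) = -78 + 98*(-30) = -78 - 2940 = -3018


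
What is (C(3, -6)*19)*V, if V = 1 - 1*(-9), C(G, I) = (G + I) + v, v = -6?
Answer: -1710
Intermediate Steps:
C(G, I) = -6 + G + I (C(G, I) = (G + I) - 6 = -6 + G + I)
V = 10 (V = 1 + 9 = 10)
(C(3, -6)*19)*V = ((-6 + 3 - 6)*19)*10 = -9*19*10 = -171*10 = -1710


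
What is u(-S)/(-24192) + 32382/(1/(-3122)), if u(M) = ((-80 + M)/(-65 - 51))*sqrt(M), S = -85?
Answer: -101096604 + 5*sqrt(85)/2806272 ≈ -1.0110e+8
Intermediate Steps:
u(M) = sqrt(M)*(20/29 - M/116) (u(M) = ((-80 + M)/(-116))*sqrt(M) = ((-80 + M)*(-1/116))*sqrt(M) = (20/29 - M/116)*sqrt(M) = sqrt(M)*(20/29 - M/116))
u(-S)/(-24192) + 32382/(1/(-3122)) = (sqrt(-1*(-85))*(80 - (-1)*(-85))/116)/(-24192) + 32382/(1/(-3122)) = (sqrt(85)*(80 - 1*85)/116)*(-1/24192) + 32382/(-1/3122) = (sqrt(85)*(80 - 85)/116)*(-1/24192) + 32382*(-3122) = ((1/116)*sqrt(85)*(-5))*(-1/24192) - 101096604 = -5*sqrt(85)/116*(-1/24192) - 101096604 = 5*sqrt(85)/2806272 - 101096604 = -101096604 + 5*sqrt(85)/2806272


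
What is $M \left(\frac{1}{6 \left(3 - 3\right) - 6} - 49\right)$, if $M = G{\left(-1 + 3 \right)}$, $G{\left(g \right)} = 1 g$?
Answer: $- \frac{295}{3} \approx -98.333$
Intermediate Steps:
$G{\left(g \right)} = g$
$M = 2$ ($M = -1 + 3 = 2$)
$M \left(\frac{1}{6 \left(3 - 3\right) - 6} - 49\right) = 2 \left(\frac{1}{6 \left(3 - 3\right) - 6} - 49\right) = 2 \left(\frac{1}{6 \cdot 0 - 6} - 49\right) = 2 \left(\frac{1}{0 - 6} - 49\right) = 2 \left(\frac{1}{-6} - 49\right) = 2 \left(- \frac{1}{6} - 49\right) = 2 \left(- \frac{295}{6}\right) = - \frac{295}{3}$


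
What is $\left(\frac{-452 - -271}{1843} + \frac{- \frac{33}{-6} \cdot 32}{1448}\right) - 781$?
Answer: $- \frac{260520538}{333583} \approx -780.98$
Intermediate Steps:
$\left(\frac{-452 - -271}{1843} + \frac{- \frac{33}{-6} \cdot 32}{1448}\right) - 781 = \left(\left(-452 + 271\right) \frac{1}{1843} + \left(-33\right) \left(- \frac{1}{6}\right) 32 \cdot \frac{1}{1448}\right) - 781 = \left(\left(-181\right) \frac{1}{1843} + \frac{11}{2} \cdot 32 \cdot \frac{1}{1448}\right) - 781 = \left(- \frac{181}{1843} + 176 \cdot \frac{1}{1448}\right) - 781 = \left(- \frac{181}{1843} + \frac{22}{181}\right) - 781 = \frac{7785}{333583} - 781 = - \frac{260520538}{333583}$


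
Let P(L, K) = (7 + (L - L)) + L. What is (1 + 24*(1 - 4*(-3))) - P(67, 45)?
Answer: 239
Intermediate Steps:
P(L, K) = 7 + L (P(L, K) = (7 + 0) + L = 7 + L)
(1 + 24*(1 - 4*(-3))) - P(67, 45) = (1 + 24*(1 - 4*(-3))) - (7 + 67) = (1 + 24*(1 + 12)) - 1*74 = (1 + 24*13) - 74 = (1 + 312) - 74 = 313 - 74 = 239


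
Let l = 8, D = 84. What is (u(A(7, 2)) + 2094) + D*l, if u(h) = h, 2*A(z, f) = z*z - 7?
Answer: 2787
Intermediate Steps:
A(z, f) = -7/2 + z²/2 (A(z, f) = (z*z - 7)/2 = (z² - 7)/2 = (-7 + z²)/2 = -7/2 + z²/2)
(u(A(7, 2)) + 2094) + D*l = ((-7/2 + (½)*7²) + 2094) + 84*8 = ((-7/2 + (½)*49) + 2094) + 672 = ((-7/2 + 49/2) + 2094) + 672 = (21 + 2094) + 672 = 2115 + 672 = 2787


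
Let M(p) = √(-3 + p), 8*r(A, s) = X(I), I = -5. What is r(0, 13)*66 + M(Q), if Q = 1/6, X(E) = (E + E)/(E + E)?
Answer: 33/4 + I*√102/6 ≈ 8.25 + 1.6833*I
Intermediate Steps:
X(E) = 1 (X(E) = (2*E)/((2*E)) = (2*E)*(1/(2*E)) = 1)
r(A, s) = ⅛ (r(A, s) = (⅛)*1 = ⅛)
Q = ⅙ ≈ 0.16667
r(0, 13)*66 + M(Q) = (⅛)*66 + √(-3 + ⅙) = 33/4 + √(-17/6) = 33/4 + I*√102/6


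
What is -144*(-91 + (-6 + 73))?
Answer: 3456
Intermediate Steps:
-144*(-91 + (-6 + 73)) = -144*(-91 + 67) = -144*(-24) = 3456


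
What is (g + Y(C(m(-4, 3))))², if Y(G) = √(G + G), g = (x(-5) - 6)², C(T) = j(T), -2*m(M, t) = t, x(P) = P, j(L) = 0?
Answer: 14641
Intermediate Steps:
m(M, t) = -t/2
C(T) = 0
g = 121 (g = (-5 - 6)² = (-11)² = 121)
Y(G) = √2*√G (Y(G) = √(2*G) = √2*√G)
(g + Y(C(m(-4, 3))))² = (121 + √2*√0)² = (121 + √2*0)² = (121 + 0)² = 121² = 14641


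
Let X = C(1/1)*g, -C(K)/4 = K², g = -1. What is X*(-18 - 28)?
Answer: -184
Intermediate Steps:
C(K) = -4*K²
X = 4 (X = -4*(1/1)²*(-1) = -4*1²*(-1) = -4*1*(-1) = -4*(-1) = 4)
X*(-18 - 28) = 4*(-18 - 28) = 4*(-46) = -184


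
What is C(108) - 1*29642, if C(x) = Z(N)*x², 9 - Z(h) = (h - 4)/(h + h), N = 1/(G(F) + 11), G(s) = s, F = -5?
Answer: 209470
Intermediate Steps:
N = ⅙ (N = 1/(-5 + 11) = 1/6 = ⅙ ≈ 0.16667)
Z(h) = 9 - (-4 + h)/(2*h) (Z(h) = 9 - (h - 4)/(h + h) = 9 - (-4 + h)/(2*h))
C(x) = 41*x²/2 (C(x) = (17/2 + 2/(⅙))*x² = (17/2 + 2*6)*x² = (17/2 + 12)*x² = 41*x²/2)
C(108) - 1*29642 = (41/2)*108² - 1*29642 = (41/2)*11664 - 29642 = 239112 - 29642 = 209470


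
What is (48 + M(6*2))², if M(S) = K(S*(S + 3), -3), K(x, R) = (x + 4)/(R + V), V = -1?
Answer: 4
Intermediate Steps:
K(x, R) = (4 + x)/(-1 + R) (K(x, R) = (x + 4)/(R - 1) = (4 + x)/(-1 + R))
M(S) = -1 - S*(3 + S)/4 (M(S) = (4 + S*(S + 3))/(-1 - 3) = (4 + S*(3 + S))/(-4) = -(4 + S*(3 + S))/4 = -1 - S*(3 + S)/4)
(48 + M(6*2))² = (48 + (-1 - 6*2*(3 + 6*2)/4))² = (48 + (-1 - ¼*12*(3 + 12)))² = (48 + (-1 - ¼*12*15))² = (48 + (-1 - 45))² = (48 - 46)² = 2² = 4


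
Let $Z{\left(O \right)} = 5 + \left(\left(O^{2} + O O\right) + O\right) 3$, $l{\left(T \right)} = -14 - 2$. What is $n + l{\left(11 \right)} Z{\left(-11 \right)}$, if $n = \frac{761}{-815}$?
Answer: $- \frac{9102681}{815} \approx -11169.0$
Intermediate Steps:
$l{\left(T \right)} = -16$ ($l{\left(T \right)} = -14 - 2 = -16$)
$n = - \frac{761}{815}$ ($n = 761 \left(- \frac{1}{815}\right) = - \frac{761}{815} \approx -0.93374$)
$Z{\left(O \right)} = 5 + 3 O + 6 O^{2}$ ($Z{\left(O \right)} = 5 + \left(\left(O^{2} + O^{2}\right) + O\right) 3 = 5 + \left(2 O^{2} + O\right) 3 = 5 + \left(O + 2 O^{2}\right) 3 = 5 + \left(3 O + 6 O^{2}\right) = 5 + 3 O + 6 O^{2}$)
$n + l{\left(11 \right)} Z{\left(-11 \right)} = - \frac{761}{815} - 16 \left(5 + 3 \left(-11\right) + 6 \left(-11\right)^{2}\right) = - \frac{761}{815} - 16 \left(5 - 33 + 6 \cdot 121\right) = - \frac{761}{815} - 16 \left(5 - 33 + 726\right) = - \frac{761}{815} - 11168 = - \frac{9102681}{815}$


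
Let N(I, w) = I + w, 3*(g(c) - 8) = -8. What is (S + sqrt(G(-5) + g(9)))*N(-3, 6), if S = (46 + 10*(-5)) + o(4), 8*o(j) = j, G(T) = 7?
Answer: -21/2 + sqrt(111) ≈ 0.035654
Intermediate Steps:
g(c) = 16/3 (g(c) = 8 + (1/3)*(-8) = 8 - 8/3 = 16/3)
o(j) = j/8
S = -7/2 (S = (46 + 10*(-5)) + (1/8)*4 = (46 - 50) + 1/2 = -4 + 1/2 = -7/2 ≈ -3.5000)
(S + sqrt(G(-5) + g(9)))*N(-3, 6) = (-7/2 + sqrt(7 + 16/3))*(-3 + 6) = (-7/2 + sqrt(37/3))*3 = (-7/2 + sqrt(111)/3)*3 = -21/2 + sqrt(111)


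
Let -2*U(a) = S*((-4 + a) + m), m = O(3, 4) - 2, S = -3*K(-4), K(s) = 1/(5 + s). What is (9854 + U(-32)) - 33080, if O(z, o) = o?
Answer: -23277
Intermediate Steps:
S = -3 (S = -3/(5 - 4) = -3/1 = -3*1 = -3)
m = 2 (m = 4 - 2 = 2)
U(a) = -3 + 3*a/2 (U(a) = -(-3)*((-4 + a) + 2)/2 = -(-3)*(-2 + a)/2 = -(6 - 3*a)/2 = -3 + 3*a/2)
(9854 + U(-32)) - 33080 = (9854 + (-3 + (3/2)*(-32))) - 33080 = (9854 + (-3 - 48)) - 33080 = (9854 - 51) - 33080 = 9803 - 33080 = -23277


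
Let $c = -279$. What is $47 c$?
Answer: $-13113$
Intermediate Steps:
$47 c = 47 \left(-279\right) = -13113$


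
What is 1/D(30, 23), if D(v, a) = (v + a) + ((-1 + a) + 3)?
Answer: 1/78 ≈ 0.012821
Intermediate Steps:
D(v, a) = 2 + v + 2*a (D(v, a) = (a + v) + (2 + a) = 2 + v + 2*a)
1/D(30, 23) = 1/(2 + 30 + 2*23) = 1/(2 + 30 + 46) = 1/78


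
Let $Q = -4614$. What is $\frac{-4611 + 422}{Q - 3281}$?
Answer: $\frac{4189}{7895} \approx 0.53059$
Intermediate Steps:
$\frac{-4611 + 422}{Q - 3281} = \frac{-4611 + 422}{-4614 - 3281} = - \frac{4189}{-7895} = \left(-4189\right) \left(- \frac{1}{7895}\right) = \frac{4189}{7895}$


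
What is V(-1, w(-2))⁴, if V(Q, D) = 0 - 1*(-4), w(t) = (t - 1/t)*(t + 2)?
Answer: 256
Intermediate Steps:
w(t) = (2 + t)*(t - 1/t) (w(t) = (t - 1/t)*(2 + t) = (2 + t)*(t - 1/t))
V(Q, D) = 4 (V(Q, D) = 0 + 4 = 4)
V(-1, w(-2))⁴ = 4⁴ = 256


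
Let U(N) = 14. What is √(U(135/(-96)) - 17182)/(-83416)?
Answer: -I*√1073/20854 ≈ -0.0015708*I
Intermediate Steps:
√(U(135/(-96)) - 17182)/(-83416) = √(14 - 17182)/(-83416) = √(-17168)*(-1/83416) = (4*I*√1073)*(-1/83416) = -I*√1073/20854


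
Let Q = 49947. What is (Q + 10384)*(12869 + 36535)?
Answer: 2980592724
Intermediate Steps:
(Q + 10384)*(12869 + 36535) = (49947 + 10384)*(12869 + 36535) = 60331*49404 = 2980592724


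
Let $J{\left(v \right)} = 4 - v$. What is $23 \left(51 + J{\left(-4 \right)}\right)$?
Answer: $1357$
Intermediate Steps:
$23 \left(51 + J{\left(-4 \right)}\right) = 23 \left(51 + \left(4 - -4\right)\right) = 23 \left(51 + \left(4 + 4\right)\right) = 23 \left(51 + 8\right) = 23 \cdot 59 = 1357$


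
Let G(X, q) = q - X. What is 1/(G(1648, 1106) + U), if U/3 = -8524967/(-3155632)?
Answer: -3155632/1684777643 ≈ -0.0018730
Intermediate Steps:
U = 25574901/3155632 (U = 3*(-8524967/(-3155632)) = 3*(-8524967*(-1/3155632)) = 3*(8524967/3155632) = 25574901/3155632 ≈ 8.1045)
1/(G(1648, 1106) + U) = 1/((1106 - 1*1648) + 25574901/3155632) = 1/((1106 - 1648) + 25574901/3155632) = 1/(-542 + 25574901/3155632) = 1/(-1684777643/3155632) = -3155632/1684777643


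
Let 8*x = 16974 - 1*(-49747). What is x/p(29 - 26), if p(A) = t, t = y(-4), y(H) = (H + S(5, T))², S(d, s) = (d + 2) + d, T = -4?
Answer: 66721/512 ≈ 130.31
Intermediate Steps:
S(d, s) = 2 + 2*d (S(d, s) = (2 + d) + d = 2 + 2*d)
y(H) = (12 + H)² (y(H) = (H + (2 + 2*5))² = (H + (2 + 10))² = (H + 12)² = (12 + H)²)
t = 64 (t = (12 - 4)² = 8² = 64)
p(A) = 64
x = 66721/8 (x = (16974 - 1*(-49747))/8 = (16974 + 49747)/8 = (⅛)*66721 = 66721/8 ≈ 8340.1)
x/p(29 - 26) = (66721/8)/64 = (66721/8)*(1/64) = 66721/512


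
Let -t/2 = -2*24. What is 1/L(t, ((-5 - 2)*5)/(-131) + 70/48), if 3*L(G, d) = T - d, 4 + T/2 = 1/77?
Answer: -726264/2348141 ≈ -0.30929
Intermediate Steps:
T = -614/77 (T = -8 + 2/77 = -614/77 ≈ -7.9740)
t = 96 (t = -(-4)*24 = -2*(-48) = 96)
L(G, d) = -614/231 - d/3 (L(G, d) = (-614/77 - d)/3 = -614/231 - d/3)
1/L(t, ((-5 - 2)*5)/(-131) + 70/48) = 1/(-614/231 - (((-5 - 2)*5)/(-131) + 70/48)/3) = 1/(-614/231 - (-7*5*(-1/131) + 70*(1/48))/3) = 1/(-614/231 - (-35*(-1/131) + 35/24)/3) = 1/(-614/231 - (35/131 + 35/24)/3) = 1/(-614/231 - ⅓*5425/3144) = 1/(-614/231 - 5425/9432) = 1/(-2348141/726264) = -726264/2348141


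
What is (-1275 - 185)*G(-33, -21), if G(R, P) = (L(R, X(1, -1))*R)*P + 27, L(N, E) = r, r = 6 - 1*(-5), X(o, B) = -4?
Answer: -11169000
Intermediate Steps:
r = 11 (r = 6 + 5 = 11)
L(N, E) = 11
G(R, P) = 27 + 11*P*R (G(R, P) = (11*R)*P + 27 = 11*P*R + 27 = 27 + 11*P*R)
(-1275 - 185)*G(-33, -21) = (-1275 - 185)*(27 + 11*(-21)*(-33)) = -1460*(27 + 7623) = -1460*7650 = -11169000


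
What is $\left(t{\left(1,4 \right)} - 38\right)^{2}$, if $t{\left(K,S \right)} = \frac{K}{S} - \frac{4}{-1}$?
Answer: $\frac{18225}{16} \approx 1139.1$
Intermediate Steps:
$t{\left(K,S \right)} = 4 + \frac{K}{S}$ ($t{\left(K,S \right)} = \frac{K}{S} - -4 = \frac{K}{S} + 4 = 4 + \frac{K}{S}$)
$\left(t{\left(1,4 \right)} - 38\right)^{2} = \left(\left(4 + 1 \cdot \frac{1}{4}\right) - 38\right)^{2} = \left(\left(4 + \frac{1}{4}\right) - 38\right)^{2} = \left(\frac{17}{4} - 38\right)^{2} = \left(- \frac{135}{4}\right)^{2} = \frac{18225}{16}$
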